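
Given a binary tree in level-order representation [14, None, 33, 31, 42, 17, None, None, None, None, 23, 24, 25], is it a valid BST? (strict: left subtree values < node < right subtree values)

Level-order array: [14, None, 33, 31, 42, 17, None, None, None, None, 23, 24, 25]
Validate using subtree bounds (lo, hi): at each node, require lo < value < hi,
then recurse left with hi=value and right with lo=value.
Preorder trace (stopping at first violation):
  at node 14 with bounds (-inf, +inf): OK
  at node 33 with bounds (14, +inf): OK
  at node 31 with bounds (14, 33): OK
  at node 17 with bounds (14, 31): OK
  at node 23 with bounds (17, 31): OK
  at node 24 with bounds (17, 23): VIOLATION
Node 24 violates its bound: not (17 < 24 < 23).
Result: Not a valid BST


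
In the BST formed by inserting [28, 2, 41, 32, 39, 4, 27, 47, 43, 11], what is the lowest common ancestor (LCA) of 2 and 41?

Tree insertion order: [28, 2, 41, 32, 39, 4, 27, 47, 43, 11]
Tree (level-order array): [28, 2, 41, None, 4, 32, 47, None, 27, None, 39, 43, None, 11]
In a BST, the LCA of p=2, q=41 is the first node v on the
root-to-leaf path with p <= v <= q (go left if both < v, right if both > v).
Walk from root:
  at 28: 2 <= 28 <= 41, this is the LCA
LCA = 28


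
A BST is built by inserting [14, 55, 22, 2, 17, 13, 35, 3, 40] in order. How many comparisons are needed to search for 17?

Search path for 17: 14 -> 55 -> 22 -> 17
Found: True
Comparisons: 4


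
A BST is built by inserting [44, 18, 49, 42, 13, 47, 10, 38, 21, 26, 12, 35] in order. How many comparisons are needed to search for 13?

Search path for 13: 44 -> 18 -> 13
Found: True
Comparisons: 3


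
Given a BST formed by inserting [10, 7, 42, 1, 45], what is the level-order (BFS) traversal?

Tree insertion order: [10, 7, 42, 1, 45]
Tree (level-order array): [10, 7, 42, 1, None, None, 45]
BFS from the root, enqueuing left then right child of each popped node:
  queue [10] -> pop 10, enqueue [7, 42], visited so far: [10]
  queue [7, 42] -> pop 7, enqueue [1], visited so far: [10, 7]
  queue [42, 1] -> pop 42, enqueue [45], visited so far: [10, 7, 42]
  queue [1, 45] -> pop 1, enqueue [none], visited so far: [10, 7, 42, 1]
  queue [45] -> pop 45, enqueue [none], visited so far: [10, 7, 42, 1, 45]
Result: [10, 7, 42, 1, 45]


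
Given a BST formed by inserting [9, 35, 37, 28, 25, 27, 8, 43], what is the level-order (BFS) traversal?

Tree insertion order: [9, 35, 37, 28, 25, 27, 8, 43]
Tree (level-order array): [9, 8, 35, None, None, 28, 37, 25, None, None, 43, None, 27]
BFS from the root, enqueuing left then right child of each popped node:
  queue [9] -> pop 9, enqueue [8, 35], visited so far: [9]
  queue [8, 35] -> pop 8, enqueue [none], visited so far: [9, 8]
  queue [35] -> pop 35, enqueue [28, 37], visited so far: [9, 8, 35]
  queue [28, 37] -> pop 28, enqueue [25], visited so far: [9, 8, 35, 28]
  queue [37, 25] -> pop 37, enqueue [43], visited so far: [9, 8, 35, 28, 37]
  queue [25, 43] -> pop 25, enqueue [27], visited so far: [9, 8, 35, 28, 37, 25]
  queue [43, 27] -> pop 43, enqueue [none], visited so far: [9, 8, 35, 28, 37, 25, 43]
  queue [27] -> pop 27, enqueue [none], visited so far: [9, 8, 35, 28, 37, 25, 43, 27]
Result: [9, 8, 35, 28, 37, 25, 43, 27]


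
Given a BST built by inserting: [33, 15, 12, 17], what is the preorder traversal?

Tree insertion order: [33, 15, 12, 17]
Tree (level-order array): [33, 15, None, 12, 17]
Preorder traversal: [33, 15, 12, 17]


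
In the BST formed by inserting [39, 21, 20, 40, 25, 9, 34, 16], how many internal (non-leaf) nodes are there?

Tree built from: [39, 21, 20, 40, 25, 9, 34, 16]
Tree (level-order array): [39, 21, 40, 20, 25, None, None, 9, None, None, 34, None, 16]
Rule: An internal node has at least one child.
Per-node child counts:
  node 39: 2 child(ren)
  node 21: 2 child(ren)
  node 20: 1 child(ren)
  node 9: 1 child(ren)
  node 16: 0 child(ren)
  node 25: 1 child(ren)
  node 34: 0 child(ren)
  node 40: 0 child(ren)
Matching nodes: [39, 21, 20, 9, 25]
Count of internal (non-leaf) nodes: 5


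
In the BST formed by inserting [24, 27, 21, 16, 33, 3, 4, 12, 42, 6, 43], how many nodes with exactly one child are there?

Tree built from: [24, 27, 21, 16, 33, 3, 4, 12, 42, 6, 43]
Tree (level-order array): [24, 21, 27, 16, None, None, 33, 3, None, None, 42, None, 4, None, 43, None, 12, None, None, 6]
Rule: These are nodes with exactly 1 non-null child.
Per-node child counts:
  node 24: 2 child(ren)
  node 21: 1 child(ren)
  node 16: 1 child(ren)
  node 3: 1 child(ren)
  node 4: 1 child(ren)
  node 12: 1 child(ren)
  node 6: 0 child(ren)
  node 27: 1 child(ren)
  node 33: 1 child(ren)
  node 42: 1 child(ren)
  node 43: 0 child(ren)
Matching nodes: [21, 16, 3, 4, 12, 27, 33, 42]
Count of nodes with exactly one child: 8


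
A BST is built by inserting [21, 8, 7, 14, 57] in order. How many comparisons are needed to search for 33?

Search path for 33: 21 -> 57
Found: False
Comparisons: 2


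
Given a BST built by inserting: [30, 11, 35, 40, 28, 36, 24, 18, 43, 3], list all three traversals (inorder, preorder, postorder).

Tree insertion order: [30, 11, 35, 40, 28, 36, 24, 18, 43, 3]
Tree (level-order array): [30, 11, 35, 3, 28, None, 40, None, None, 24, None, 36, 43, 18]
Inorder (L, root, R): [3, 11, 18, 24, 28, 30, 35, 36, 40, 43]
Preorder (root, L, R): [30, 11, 3, 28, 24, 18, 35, 40, 36, 43]
Postorder (L, R, root): [3, 18, 24, 28, 11, 36, 43, 40, 35, 30]


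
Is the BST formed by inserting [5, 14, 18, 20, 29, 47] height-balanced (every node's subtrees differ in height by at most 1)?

Tree (level-order array): [5, None, 14, None, 18, None, 20, None, 29, None, 47]
Definition: a tree is height-balanced if, at every node, |h(left) - h(right)| <= 1 (empty subtree has height -1).
Bottom-up per-node check:
  node 47: h_left=-1, h_right=-1, diff=0 [OK], height=0
  node 29: h_left=-1, h_right=0, diff=1 [OK], height=1
  node 20: h_left=-1, h_right=1, diff=2 [FAIL (|-1-1|=2 > 1)], height=2
  node 18: h_left=-1, h_right=2, diff=3 [FAIL (|-1-2|=3 > 1)], height=3
  node 14: h_left=-1, h_right=3, diff=4 [FAIL (|-1-3|=4 > 1)], height=4
  node 5: h_left=-1, h_right=4, diff=5 [FAIL (|-1-4|=5 > 1)], height=5
Node 20 violates the condition: |-1 - 1| = 2 > 1.
Result: Not balanced


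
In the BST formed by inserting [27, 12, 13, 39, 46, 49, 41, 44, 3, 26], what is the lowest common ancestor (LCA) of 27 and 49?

Tree insertion order: [27, 12, 13, 39, 46, 49, 41, 44, 3, 26]
Tree (level-order array): [27, 12, 39, 3, 13, None, 46, None, None, None, 26, 41, 49, None, None, None, 44]
In a BST, the LCA of p=27, q=49 is the first node v on the
root-to-leaf path with p <= v <= q (go left if both < v, right if both > v).
Walk from root:
  at 27: 27 <= 27 <= 49, this is the LCA
LCA = 27


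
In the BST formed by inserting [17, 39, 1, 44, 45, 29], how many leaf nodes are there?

Tree built from: [17, 39, 1, 44, 45, 29]
Tree (level-order array): [17, 1, 39, None, None, 29, 44, None, None, None, 45]
Rule: A leaf has 0 children.
Per-node child counts:
  node 17: 2 child(ren)
  node 1: 0 child(ren)
  node 39: 2 child(ren)
  node 29: 0 child(ren)
  node 44: 1 child(ren)
  node 45: 0 child(ren)
Matching nodes: [1, 29, 45]
Count of leaf nodes: 3


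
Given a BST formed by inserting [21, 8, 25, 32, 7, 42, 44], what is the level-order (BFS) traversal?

Tree insertion order: [21, 8, 25, 32, 7, 42, 44]
Tree (level-order array): [21, 8, 25, 7, None, None, 32, None, None, None, 42, None, 44]
BFS from the root, enqueuing left then right child of each popped node:
  queue [21] -> pop 21, enqueue [8, 25], visited so far: [21]
  queue [8, 25] -> pop 8, enqueue [7], visited so far: [21, 8]
  queue [25, 7] -> pop 25, enqueue [32], visited so far: [21, 8, 25]
  queue [7, 32] -> pop 7, enqueue [none], visited so far: [21, 8, 25, 7]
  queue [32] -> pop 32, enqueue [42], visited so far: [21, 8, 25, 7, 32]
  queue [42] -> pop 42, enqueue [44], visited so far: [21, 8, 25, 7, 32, 42]
  queue [44] -> pop 44, enqueue [none], visited so far: [21, 8, 25, 7, 32, 42, 44]
Result: [21, 8, 25, 7, 32, 42, 44]


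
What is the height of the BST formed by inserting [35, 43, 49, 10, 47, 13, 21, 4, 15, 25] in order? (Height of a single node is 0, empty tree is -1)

Insertion order: [35, 43, 49, 10, 47, 13, 21, 4, 15, 25]
Tree (level-order array): [35, 10, 43, 4, 13, None, 49, None, None, None, 21, 47, None, 15, 25]
Compute height bottom-up (empty subtree = -1):
  height(4) = 1 + max(-1, -1) = 0
  height(15) = 1 + max(-1, -1) = 0
  height(25) = 1 + max(-1, -1) = 0
  height(21) = 1 + max(0, 0) = 1
  height(13) = 1 + max(-1, 1) = 2
  height(10) = 1 + max(0, 2) = 3
  height(47) = 1 + max(-1, -1) = 0
  height(49) = 1 + max(0, -1) = 1
  height(43) = 1 + max(-1, 1) = 2
  height(35) = 1 + max(3, 2) = 4
Height = 4


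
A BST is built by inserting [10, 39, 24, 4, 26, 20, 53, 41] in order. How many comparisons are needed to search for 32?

Search path for 32: 10 -> 39 -> 24 -> 26
Found: False
Comparisons: 4


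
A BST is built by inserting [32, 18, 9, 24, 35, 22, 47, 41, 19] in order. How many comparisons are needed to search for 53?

Search path for 53: 32 -> 35 -> 47
Found: False
Comparisons: 3


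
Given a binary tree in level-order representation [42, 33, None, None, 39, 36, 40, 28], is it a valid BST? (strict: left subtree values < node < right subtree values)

Level-order array: [42, 33, None, None, 39, 36, 40, 28]
Validate using subtree bounds (lo, hi): at each node, require lo < value < hi,
then recurse left with hi=value and right with lo=value.
Preorder trace (stopping at first violation):
  at node 42 with bounds (-inf, +inf): OK
  at node 33 with bounds (-inf, 42): OK
  at node 39 with bounds (33, 42): OK
  at node 36 with bounds (33, 39): OK
  at node 28 with bounds (33, 36): VIOLATION
Node 28 violates its bound: not (33 < 28 < 36).
Result: Not a valid BST


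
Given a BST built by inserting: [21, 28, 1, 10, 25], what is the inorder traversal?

Tree insertion order: [21, 28, 1, 10, 25]
Tree (level-order array): [21, 1, 28, None, 10, 25]
Inorder traversal: [1, 10, 21, 25, 28]


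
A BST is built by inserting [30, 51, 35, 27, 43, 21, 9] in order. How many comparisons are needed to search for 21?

Search path for 21: 30 -> 27 -> 21
Found: True
Comparisons: 3


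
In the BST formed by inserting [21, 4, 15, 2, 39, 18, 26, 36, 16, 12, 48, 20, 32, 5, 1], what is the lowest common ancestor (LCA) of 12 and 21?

Tree insertion order: [21, 4, 15, 2, 39, 18, 26, 36, 16, 12, 48, 20, 32, 5, 1]
Tree (level-order array): [21, 4, 39, 2, 15, 26, 48, 1, None, 12, 18, None, 36, None, None, None, None, 5, None, 16, 20, 32]
In a BST, the LCA of p=12, q=21 is the first node v on the
root-to-leaf path with p <= v <= q (go left if both < v, right if both > v).
Walk from root:
  at 21: 12 <= 21 <= 21, this is the LCA
LCA = 21


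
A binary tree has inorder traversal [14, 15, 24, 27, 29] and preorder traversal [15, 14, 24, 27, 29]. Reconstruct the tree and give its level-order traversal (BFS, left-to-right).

Inorder:  [14, 15, 24, 27, 29]
Preorder: [15, 14, 24, 27, 29]
Algorithm: preorder visits root first, so consume preorder in order;
for each root, split the current inorder slice at that value into
left-subtree inorder and right-subtree inorder, then recurse.
Recursive splits:
  root=15; inorder splits into left=[14], right=[24, 27, 29]
  root=14; inorder splits into left=[], right=[]
  root=24; inorder splits into left=[], right=[27, 29]
  root=27; inorder splits into left=[], right=[29]
  root=29; inorder splits into left=[], right=[]
Reconstructed level-order: [15, 14, 24, 27, 29]


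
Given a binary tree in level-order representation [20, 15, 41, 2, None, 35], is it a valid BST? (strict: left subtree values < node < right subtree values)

Level-order array: [20, 15, 41, 2, None, 35]
Validate using subtree bounds (lo, hi): at each node, require lo < value < hi,
then recurse left with hi=value and right with lo=value.
Preorder trace (stopping at first violation):
  at node 20 with bounds (-inf, +inf): OK
  at node 15 with bounds (-inf, 20): OK
  at node 2 with bounds (-inf, 15): OK
  at node 41 with bounds (20, +inf): OK
  at node 35 with bounds (20, 41): OK
No violation found at any node.
Result: Valid BST


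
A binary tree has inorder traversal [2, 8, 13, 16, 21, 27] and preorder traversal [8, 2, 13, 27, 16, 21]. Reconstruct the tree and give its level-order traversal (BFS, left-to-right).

Inorder:  [2, 8, 13, 16, 21, 27]
Preorder: [8, 2, 13, 27, 16, 21]
Algorithm: preorder visits root first, so consume preorder in order;
for each root, split the current inorder slice at that value into
left-subtree inorder and right-subtree inorder, then recurse.
Recursive splits:
  root=8; inorder splits into left=[2], right=[13, 16, 21, 27]
  root=2; inorder splits into left=[], right=[]
  root=13; inorder splits into left=[], right=[16, 21, 27]
  root=27; inorder splits into left=[16, 21], right=[]
  root=16; inorder splits into left=[], right=[21]
  root=21; inorder splits into left=[], right=[]
Reconstructed level-order: [8, 2, 13, 27, 16, 21]


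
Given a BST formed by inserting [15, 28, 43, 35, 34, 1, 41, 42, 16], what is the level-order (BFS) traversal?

Tree insertion order: [15, 28, 43, 35, 34, 1, 41, 42, 16]
Tree (level-order array): [15, 1, 28, None, None, 16, 43, None, None, 35, None, 34, 41, None, None, None, 42]
BFS from the root, enqueuing left then right child of each popped node:
  queue [15] -> pop 15, enqueue [1, 28], visited so far: [15]
  queue [1, 28] -> pop 1, enqueue [none], visited so far: [15, 1]
  queue [28] -> pop 28, enqueue [16, 43], visited so far: [15, 1, 28]
  queue [16, 43] -> pop 16, enqueue [none], visited so far: [15, 1, 28, 16]
  queue [43] -> pop 43, enqueue [35], visited so far: [15, 1, 28, 16, 43]
  queue [35] -> pop 35, enqueue [34, 41], visited so far: [15, 1, 28, 16, 43, 35]
  queue [34, 41] -> pop 34, enqueue [none], visited so far: [15, 1, 28, 16, 43, 35, 34]
  queue [41] -> pop 41, enqueue [42], visited so far: [15, 1, 28, 16, 43, 35, 34, 41]
  queue [42] -> pop 42, enqueue [none], visited so far: [15, 1, 28, 16, 43, 35, 34, 41, 42]
Result: [15, 1, 28, 16, 43, 35, 34, 41, 42]


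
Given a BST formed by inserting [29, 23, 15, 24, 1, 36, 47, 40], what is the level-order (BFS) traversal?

Tree insertion order: [29, 23, 15, 24, 1, 36, 47, 40]
Tree (level-order array): [29, 23, 36, 15, 24, None, 47, 1, None, None, None, 40]
BFS from the root, enqueuing left then right child of each popped node:
  queue [29] -> pop 29, enqueue [23, 36], visited so far: [29]
  queue [23, 36] -> pop 23, enqueue [15, 24], visited so far: [29, 23]
  queue [36, 15, 24] -> pop 36, enqueue [47], visited so far: [29, 23, 36]
  queue [15, 24, 47] -> pop 15, enqueue [1], visited so far: [29, 23, 36, 15]
  queue [24, 47, 1] -> pop 24, enqueue [none], visited so far: [29, 23, 36, 15, 24]
  queue [47, 1] -> pop 47, enqueue [40], visited so far: [29, 23, 36, 15, 24, 47]
  queue [1, 40] -> pop 1, enqueue [none], visited so far: [29, 23, 36, 15, 24, 47, 1]
  queue [40] -> pop 40, enqueue [none], visited so far: [29, 23, 36, 15, 24, 47, 1, 40]
Result: [29, 23, 36, 15, 24, 47, 1, 40]


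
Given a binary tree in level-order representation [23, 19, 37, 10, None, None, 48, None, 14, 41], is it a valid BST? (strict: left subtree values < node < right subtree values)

Level-order array: [23, 19, 37, 10, None, None, 48, None, 14, 41]
Validate using subtree bounds (lo, hi): at each node, require lo < value < hi,
then recurse left with hi=value and right with lo=value.
Preorder trace (stopping at first violation):
  at node 23 with bounds (-inf, +inf): OK
  at node 19 with bounds (-inf, 23): OK
  at node 10 with bounds (-inf, 19): OK
  at node 14 with bounds (10, 19): OK
  at node 37 with bounds (23, +inf): OK
  at node 48 with bounds (37, +inf): OK
  at node 41 with bounds (37, 48): OK
No violation found at any node.
Result: Valid BST


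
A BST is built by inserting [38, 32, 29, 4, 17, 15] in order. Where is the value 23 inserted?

Starting tree (level order): [38, 32, None, 29, None, 4, None, None, 17, 15]
Insertion path: 38 -> 32 -> 29 -> 4 -> 17
Result: insert 23 as right child of 17
Final tree (level order): [38, 32, None, 29, None, 4, None, None, 17, 15, 23]


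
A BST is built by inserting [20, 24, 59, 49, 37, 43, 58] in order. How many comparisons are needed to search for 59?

Search path for 59: 20 -> 24 -> 59
Found: True
Comparisons: 3


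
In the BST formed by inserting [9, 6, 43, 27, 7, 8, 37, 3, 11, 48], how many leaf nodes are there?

Tree built from: [9, 6, 43, 27, 7, 8, 37, 3, 11, 48]
Tree (level-order array): [9, 6, 43, 3, 7, 27, 48, None, None, None, 8, 11, 37]
Rule: A leaf has 0 children.
Per-node child counts:
  node 9: 2 child(ren)
  node 6: 2 child(ren)
  node 3: 0 child(ren)
  node 7: 1 child(ren)
  node 8: 0 child(ren)
  node 43: 2 child(ren)
  node 27: 2 child(ren)
  node 11: 0 child(ren)
  node 37: 0 child(ren)
  node 48: 0 child(ren)
Matching nodes: [3, 8, 11, 37, 48]
Count of leaf nodes: 5


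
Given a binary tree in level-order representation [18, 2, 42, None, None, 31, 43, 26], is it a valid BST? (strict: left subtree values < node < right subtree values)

Level-order array: [18, 2, 42, None, None, 31, 43, 26]
Validate using subtree bounds (lo, hi): at each node, require lo < value < hi,
then recurse left with hi=value and right with lo=value.
Preorder trace (stopping at first violation):
  at node 18 with bounds (-inf, +inf): OK
  at node 2 with bounds (-inf, 18): OK
  at node 42 with bounds (18, +inf): OK
  at node 31 with bounds (18, 42): OK
  at node 26 with bounds (18, 31): OK
  at node 43 with bounds (42, +inf): OK
No violation found at any node.
Result: Valid BST


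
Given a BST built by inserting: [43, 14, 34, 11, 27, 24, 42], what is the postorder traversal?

Tree insertion order: [43, 14, 34, 11, 27, 24, 42]
Tree (level-order array): [43, 14, None, 11, 34, None, None, 27, 42, 24]
Postorder traversal: [11, 24, 27, 42, 34, 14, 43]


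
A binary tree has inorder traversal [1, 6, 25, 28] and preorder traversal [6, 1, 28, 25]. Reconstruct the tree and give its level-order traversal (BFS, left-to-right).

Inorder:  [1, 6, 25, 28]
Preorder: [6, 1, 28, 25]
Algorithm: preorder visits root first, so consume preorder in order;
for each root, split the current inorder slice at that value into
left-subtree inorder and right-subtree inorder, then recurse.
Recursive splits:
  root=6; inorder splits into left=[1], right=[25, 28]
  root=1; inorder splits into left=[], right=[]
  root=28; inorder splits into left=[25], right=[]
  root=25; inorder splits into left=[], right=[]
Reconstructed level-order: [6, 1, 28, 25]


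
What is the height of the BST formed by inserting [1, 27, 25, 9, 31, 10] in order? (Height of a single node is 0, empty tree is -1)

Insertion order: [1, 27, 25, 9, 31, 10]
Tree (level-order array): [1, None, 27, 25, 31, 9, None, None, None, None, 10]
Compute height bottom-up (empty subtree = -1):
  height(10) = 1 + max(-1, -1) = 0
  height(9) = 1 + max(-1, 0) = 1
  height(25) = 1 + max(1, -1) = 2
  height(31) = 1 + max(-1, -1) = 0
  height(27) = 1 + max(2, 0) = 3
  height(1) = 1 + max(-1, 3) = 4
Height = 4


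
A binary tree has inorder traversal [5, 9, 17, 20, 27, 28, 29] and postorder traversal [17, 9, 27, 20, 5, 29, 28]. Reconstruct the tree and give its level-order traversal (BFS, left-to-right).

Inorder:   [5, 9, 17, 20, 27, 28, 29]
Postorder: [17, 9, 27, 20, 5, 29, 28]
Algorithm: postorder visits root last, so walk postorder right-to-left;
each value is the root of the current inorder slice — split it at that
value, recurse on the right subtree first, then the left.
Recursive splits:
  root=28; inorder splits into left=[5, 9, 17, 20, 27], right=[29]
  root=29; inorder splits into left=[], right=[]
  root=5; inorder splits into left=[], right=[9, 17, 20, 27]
  root=20; inorder splits into left=[9, 17], right=[27]
  root=27; inorder splits into left=[], right=[]
  root=9; inorder splits into left=[], right=[17]
  root=17; inorder splits into left=[], right=[]
Reconstructed level-order: [28, 5, 29, 20, 9, 27, 17]


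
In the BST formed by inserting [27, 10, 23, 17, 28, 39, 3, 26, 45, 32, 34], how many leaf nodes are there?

Tree built from: [27, 10, 23, 17, 28, 39, 3, 26, 45, 32, 34]
Tree (level-order array): [27, 10, 28, 3, 23, None, 39, None, None, 17, 26, 32, 45, None, None, None, None, None, 34]
Rule: A leaf has 0 children.
Per-node child counts:
  node 27: 2 child(ren)
  node 10: 2 child(ren)
  node 3: 0 child(ren)
  node 23: 2 child(ren)
  node 17: 0 child(ren)
  node 26: 0 child(ren)
  node 28: 1 child(ren)
  node 39: 2 child(ren)
  node 32: 1 child(ren)
  node 34: 0 child(ren)
  node 45: 0 child(ren)
Matching nodes: [3, 17, 26, 34, 45]
Count of leaf nodes: 5


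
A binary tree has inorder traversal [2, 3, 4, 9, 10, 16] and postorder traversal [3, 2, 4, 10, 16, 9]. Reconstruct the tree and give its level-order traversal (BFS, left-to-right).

Inorder:   [2, 3, 4, 9, 10, 16]
Postorder: [3, 2, 4, 10, 16, 9]
Algorithm: postorder visits root last, so walk postorder right-to-left;
each value is the root of the current inorder slice — split it at that
value, recurse on the right subtree first, then the left.
Recursive splits:
  root=9; inorder splits into left=[2, 3, 4], right=[10, 16]
  root=16; inorder splits into left=[10], right=[]
  root=10; inorder splits into left=[], right=[]
  root=4; inorder splits into left=[2, 3], right=[]
  root=2; inorder splits into left=[], right=[3]
  root=3; inorder splits into left=[], right=[]
Reconstructed level-order: [9, 4, 16, 2, 10, 3]


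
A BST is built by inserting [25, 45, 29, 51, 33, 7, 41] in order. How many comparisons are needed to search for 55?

Search path for 55: 25 -> 45 -> 51
Found: False
Comparisons: 3


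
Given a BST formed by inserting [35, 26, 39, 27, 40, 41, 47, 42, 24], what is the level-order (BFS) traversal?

Tree insertion order: [35, 26, 39, 27, 40, 41, 47, 42, 24]
Tree (level-order array): [35, 26, 39, 24, 27, None, 40, None, None, None, None, None, 41, None, 47, 42]
BFS from the root, enqueuing left then right child of each popped node:
  queue [35] -> pop 35, enqueue [26, 39], visited so far: [35]
  queue [26, 39] -> pop 26, enqueue [24, 27], visited so far: [35, 26]
  queue [39, 24, 27] -> pop 39, enqueue [40], visited so far: [35, 26, 39]
  queue [24, 27, 40] -> pop 24, enqueue [none], visited so far: [35, 26, 39, 24]
  queue [27, 40] -> pop 27, enqueue [none], visited so far: [35, 26, 39, 24, 27]
  queue [40] -> pop 40, enqueue [41], visited so far: [35, 26, 39, 24, 27, 40]
  queue [41] -> pop 41, enqueue [47], visited so far: [35, 26, 39, 24, 27, 40, 41]
  queue [47] -> pop 47, enqueue [42], visited so far: [35, 26, 39, 24, 27, 40, 41, 47]
  queue [42] -> pop 42, enqueue [none], visited so far: [35, 26, 39, 24, 27, 40, 41, 47, 42]
Result: [35, 26, 39, 24, 27, 40, 41, 47, 42]


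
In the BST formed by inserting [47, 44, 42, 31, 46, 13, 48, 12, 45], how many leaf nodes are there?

Tree built from: [47, 44, 42, 31, 46, 13, 48, 12, 45]
Tree (level-order array): [47, 44, 48, 42, 46, None, None, 31, None, 45, None, 13, None, None, None, 12]
Rule: A leaf has 0 children.
Per-node child counts:
  node 47: 2 child(ren)
  node 44: 2 child(ren)
  node 42: 1 child(ren)
  node 31: 1 child(ren)
  node 13: 1 child(ren)
  node 12: 0 child(ren)
  node 46: 1 child(ren)
  node 45: 0 child(ren)
  node 48: 0 child(ren)
Matching nodes: [12, 45, 48]
Count of leaf nodes: 3


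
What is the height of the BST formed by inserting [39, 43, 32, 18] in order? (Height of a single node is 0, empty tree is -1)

Insertion order: [39, 43, 32, 18]
Tree (level-order array): [39, 32, 43, 18]
Compute height bottom-up (empty subtree = -1):
  height(18) = 1 + max(-1, -1) = 0
  height(32) = 1 + max(0, -1) = 1
  height(43) = 1 + max(-1, -1) = 0
  height(39) = 1 + max(1, 0) = 2
Height = 2


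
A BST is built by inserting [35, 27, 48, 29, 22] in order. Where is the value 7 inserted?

Starting tree (level order): [35, 27, 48, 22, 29]
Insertion path: 35 -> 27 -> 22
Result: insert 7 as left child of 22
Final tree (level order): [35, 27, 48, 22, 29, None, None, 7]


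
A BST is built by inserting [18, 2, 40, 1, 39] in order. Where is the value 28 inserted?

Starting tree (level order): [18, 2, 40, 1, None, 39]
Insertion path: 18 -> 40 -> 39
Result: insert 28 as left child of 39
Final tree (level order): [18, 2, 40, 1, None, 39, None, None, None, 28]


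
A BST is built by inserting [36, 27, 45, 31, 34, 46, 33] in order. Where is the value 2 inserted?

Starting tree (level order): [36, 27, 45, None, 31, None, 46, None, 34, None, None, 33]
Insertion path: 36 -> 27
Result: insert 2 as left child of 27
Final tree (level order): [36, 27, 45, 2, 31, None, 46, None, None, None, 34, None, None, 33]


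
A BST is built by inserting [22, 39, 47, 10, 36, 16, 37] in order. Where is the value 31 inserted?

Starting tree (level order): [22, 10, 39, None, 16, 36, 47, None, None, None, 37]
Insertion path: 22 -> 39 -> 36
Result: insert 31 as left child of 36
Final tree (level order): [22, 10, 39, None, 16, 36, 47, None, None, 31, 37]


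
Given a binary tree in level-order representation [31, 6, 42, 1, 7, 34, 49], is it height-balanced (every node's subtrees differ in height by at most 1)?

Tree (level-order array): [31, 6, 42, 1, 7, 34, 49]
Definition: a tree is height-balanced if, at every node, |h(left) - h(right)| <= 1 (empty subtree has height -1).
Bottom-up per-node check:
  node 1: h_left=-1, h_right=-1, diff=0 [OK], height=0
  node 7: h_left=-1, h_right=-1, diff=0 [OK], height=0
  node 6: h_left=0, h_right=0, diff=0 [OK], height=1
  node 34: h_left=-1, h_right=-1, diff=0 [OK], height=0
  node 49: h_left=-1, h_right=-1, diff=0 [OK], height=0
  node 42: h_left=0, h_right=0, diff=0 [OK], height=1
  node 31: h_left=1, h_right=1, diff=0 [OK], height=2
All nodes satisfy the balance condition.
Result: Balanced


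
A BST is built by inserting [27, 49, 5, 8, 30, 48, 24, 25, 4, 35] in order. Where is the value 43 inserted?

Starting tree (level order): [27, 5, 49, 4, 8, 30, None, None, None, None, 24, None, 48, None, 25, 35]
Insertion path: 27 -> 49 -> 30 -> 48 -> 35
Result: insert 43 as right child of 35
Final tree (level order): [27, 5, 49, 4, 8, 30, None, None, None, None, 24, None, 48, None, 25, 35, None, None, None, None, 43]


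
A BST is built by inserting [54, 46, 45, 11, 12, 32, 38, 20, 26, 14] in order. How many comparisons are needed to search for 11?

Search path for 11: 54 -> 46 -> 45 -> 11
Found: True
Comparisons: 4


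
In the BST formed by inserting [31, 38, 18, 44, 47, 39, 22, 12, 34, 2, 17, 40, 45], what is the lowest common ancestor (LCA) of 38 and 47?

Tree insertion order: [31, 38, 18, 44, 47, 39, 22, 12, 34, 2, 17, 40, 45]
Tree (level-order array): [31, 18, 38, 12, 22, 34, 44, 2, 17, None, None, None, None, 39, 47, None, None, None, None, None, 40, 45]
In a BST, the LCA of p=38, q=47 is the first node v on the
root-to-leaf path with p <= v <= q (go left if both < v, right if both > v).
Walk from root:
  at 31: both 38 and 47 > 31, go right
  at 38: 38 <= 38 <= 47, this is the LCA
LCA = 38


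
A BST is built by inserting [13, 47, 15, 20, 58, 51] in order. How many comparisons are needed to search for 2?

Search path for 2: 13
Found: False
Comparisons: 1


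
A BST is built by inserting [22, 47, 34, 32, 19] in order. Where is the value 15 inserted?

Starting tree (level order): [22, 19, 47, None, None, 34, None, 32]
Insertion path: 22 -> 19
Result: insert 15 as left child of 19
Final tree (level order): [22, 19, 47, 15, None, 34, None, None, None, 32]


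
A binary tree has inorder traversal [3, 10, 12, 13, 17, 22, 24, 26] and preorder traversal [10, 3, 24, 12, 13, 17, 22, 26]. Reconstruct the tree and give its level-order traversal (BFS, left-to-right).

Inorder:  [3, 10, 12, 13, 17, 22, 24, 26]
Preorder: [10, 3, 24, 12, 13, 17, 22, 26]
Algorithm: preorder visits root first, so consume preorder in order;
for each root, split the current inorder slice at that value into
left-subtree inorder and right-subtree inorder, then recurse.
Recursive splits:
  root=10; inorder splits into left=[3], right=[12, 13, 17, 22, 24, 26]
  root=3; inorder splits into left=[], right=[]
  root=24; inorder splits into left=[12, 13, 17, 22], right=[26]
  root=12; inorder splits into left=[], right=[13, 17, 22]
  root=13; inorder splits into left=[], right=[17, 22]
  root=17; inorder splits into left=[], right=[22]
  root=22; inorder splits into left=[], right=[]
  root=26; inorder splits into left=[], right=[]
Reconstructed level-order: [10, 3, 24, 12, 26, 13, 17, 22]


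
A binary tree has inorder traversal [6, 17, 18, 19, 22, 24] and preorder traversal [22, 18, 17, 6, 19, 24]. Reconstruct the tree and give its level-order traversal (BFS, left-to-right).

Inorder:  [6, 17, 18, 19, 22, 24]
Preorder: [22, 18, 17, 6, 19, 24]
Algorithm: preorder visits root first, so consume preorder in order;
for each root, split the current inorder slice at that value into
left-subtree inorder and right-subtree inorder, then recurse.
Recursive splits:
  root=22; inorder splits into left=[6, 17, 18, 19], right=[24]
  root=18; inorder splits into left=[6, 17], right=[19]
  root=17; inorder splits into left=[6], right=[]
  root=6; inorder splits into left=[], right=[]
  root=19; inorder splits into left=[], right=[]
  root=24; inorder splits into left=[], right=[]
Reconstructed level-order: [22, 18, 24, 17, 19, 6]


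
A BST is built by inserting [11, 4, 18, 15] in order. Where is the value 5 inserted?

Starting tree (level order): [11, 4, 18, None, None, 15]
Insertion path: 11 -> 4
Result: insert 5 as right child of 4
Final tree (level order): [11, 4, 18, None, 5, 15]


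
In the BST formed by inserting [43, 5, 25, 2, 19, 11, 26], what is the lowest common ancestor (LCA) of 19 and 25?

Tree insertion order: [43, 5, 25, 2, 19, 11, 26]
Tree (level-order array): [43, 5, None, 2, 25, None, None, 19, 26, 11]
In a BST, the LCA of p=19, q=25 is the first node v on the
root-to-leaf path with p <= v <= q (go left if both < v, right if both > v).
Walk from root:
  at 43: both 19 and 25 < 43, go left
  at 5: both 19 and 25 > 5, go right
  at 25: 19 <= 25 <= 25, this is the LCA
LCA = 25


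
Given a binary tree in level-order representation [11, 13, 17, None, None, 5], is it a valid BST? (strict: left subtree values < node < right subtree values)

Level-order array: [11, 13, 17, None, None, 5]
Validate using subtree bounds (lo, hi): at each node, require lo < value < hi,
then recurse left with hi=value and right with lo=value.
Preorder trace (stopping at first violation):
  at node 11 with bounds (-inf, +inf): OK
  at node 13 with bounds (-inf, 11): VIOLATION
Node 13 violates its bound: not (-inf < 13 < 11).
Result: Not a valid BST


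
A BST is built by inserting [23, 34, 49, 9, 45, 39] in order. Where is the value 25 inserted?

Starting tree (level order): [23, 9, 34, None, None, None, 49, 45, None, 39]
Insertion path: 23 -> 34
Result: insert 25 as left child of 34
Final tree (level order): [23, 9, 34, None, None, 25, 49, None, None, 45, None, 39]


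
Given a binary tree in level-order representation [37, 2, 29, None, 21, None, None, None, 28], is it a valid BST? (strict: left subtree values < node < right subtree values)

Level-order array: [37, 2, 29, None, 21, None, None, None, 28]
Validate using subtree bounds (lo, hi): at each node, require lo < value < hi,
then recurse left with hi=value and right with lo=value.
Preorder trace (stopping at first violation):
  at node 37 with bounds (-inf, +inf): OK
  at node 2 with bounds (-inf, 37): OK
  at node 21 with bounds (2, 37): OK
  at node 28 with bounds (21, 37): OK
  at node 29 with bounds (37, +inf): VIOLATION
Node 29 violates its bound: not (37 < 29 < +inf).
Result: Not a valid BST


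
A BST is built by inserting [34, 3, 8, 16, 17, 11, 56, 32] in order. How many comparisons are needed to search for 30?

Search path for 30: 34 -> 3 -> 8 -> 16 -> 17 -> 32
Found: False
Comparisons: 6


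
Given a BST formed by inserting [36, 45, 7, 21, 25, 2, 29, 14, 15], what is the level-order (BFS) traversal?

Tree insertion order: [36, 45, 7, 21, 25, 2, 29, 14, 15]
Tree (level-order array): [36, 7, 45, 2, 21, None, None, None, None, 14, 25, None, 15, None, 29]
BFS from the root, enqueuing left then right child of each popped node:
  queue [36] -> pop 36, enqueue [7, 45], visited so far: [36]
  queue [7, 45] -> pop 7, enqueue [2, 21], visited so far: [36, 7]
  queue [45, 2, 21] -> pop 45, enqueue [none], visited so far: [36, 7, 45]
  queue [2, 21] -> pop 2, enqueue [none], visited so far: [36, 7, 45, 2]
  queue [21] -> pop 21, enqueue [14, 25], visited so far: [36, 7, 45, 2, 21]
  queue [14, 25] -> pop 14, enqueue [15], visited so far: [36, 7, 45, 2, 21, 14]
  queue [25, 15] -> pop 25, enqueue [29], visited so far: [36, 7, 45, 2, 21, 14, 25]
  queue [15, 29] -> pop 15, enqueue [none], visited so far: [36, 7, 45, 2, 21, 14, 25, 15]
  queue [29] -> pop 29, enqueue [none], visited so far: [36, 7, 45, 2, 21, 14, 25, 15, 29]
Result: [36, 7, 45, 2, 21, 14, 25, 15, 29]


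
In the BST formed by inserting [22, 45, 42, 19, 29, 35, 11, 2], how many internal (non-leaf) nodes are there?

Tree built from: [22, 45, 42, 19, 29, 35, 11, 2]
Tree (level-order array): [22, 19, 45, 11, None, 42, None, 2, None, 29, None, None, None, None, 35]
Rule: An internal node has at least one child.
Per-node child counts:
  node 22: 2 child(ren)
  node 19: 1 child(ren)
  node 11: 1 child(ren)
  node 2: 0 child(ren)
  node 45: 1 child(ren)
  node 42: 1 child(ren)
  node 29: 1 child(ren)
  node 35: 0 child(ren)
Matching nodes: [22, 19, 11, 45, 42, 29]
Count of internal (non-leaf) nodes: 6


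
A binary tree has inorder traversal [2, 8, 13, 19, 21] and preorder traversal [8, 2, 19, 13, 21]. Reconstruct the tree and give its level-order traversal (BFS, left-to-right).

Inorder:  [2, 8, 13, 19, 21]
Preorder: [8, 2, 19, 13, 21]
Algorithm: preorder visits root first, so consume preorder in order;
for each root, split the current inorder slice at that value into
left-subtree inorder and right-subtree inorder, then recurse.
Recursive splits:
  root=8; inorder splits into left=[2], right=[13, 19, 21]
  root=2; inorder splits into left=[], right=[]
  root=19; inorder splits into left=[13], right=[21]
  root=13; inorder splits into left=[], right=[]
  root=21; inorder splits into left=[], right=[]
Reconstructed level-order: [8, 2, 19, 13, 21]


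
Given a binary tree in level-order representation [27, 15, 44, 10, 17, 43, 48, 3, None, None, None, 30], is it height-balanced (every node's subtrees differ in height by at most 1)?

Tree (level-order array): [27, 15, 44, 10, 17, 43, 48, 3, None, None, None, 30]
Definition: a tree is height-balanced if, at every node, |h(left) - h(right)| <= 1 (empty subtree has height -1).
Bottom-up per-node check:
  node 3: h_left=-1, h_right=-1, diff=0 [OK], height=0
  node 10: h_left=0, h_right=-1, diff=1 [OK], height=1
  node 17: h_left=-1, h_right=-1, diff=0 [OK], height=0
  node 15: h_left=1, h_right=0, diff=1 [OK], height=2
  node 30: h_left=-1, h_right=-1, diff=0 [OK], height=0
  node 43: h_left=0, h_right=-1, diff=1 [OK], height=1
  node 48: h_left=-1, h_right=-1, diff=0 [OK], height=0
  node 44: h_left=1, h_right=0, diff=1 [OK], height=2
  node 27: h_left=2, h_right=2, diff=0 [OK], height=3
All nodes satisfy the balance condition.
Result: Balanced


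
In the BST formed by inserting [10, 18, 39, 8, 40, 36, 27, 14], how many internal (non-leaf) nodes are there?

Tree built from: [10, 18, 39, 8, 40, 36, 27, 14]
Tree (level-order array): [10, 8, 18, None, None, 14, 39, None, None, 36, 40, 27]
Rule: An internal node has at least one child.
Per-node child counts:
  node 10: 2 child(ren)
  node 8: 0 child(ren)
  node 18: 2 child(ren)
  node 14: 0 child(ren)
  node 39: 2 child(ren)
  node 36: 1 child(ren)
  node 27: 0 child(ren)
  node 40: 0 child(ren)
Matching nodes: [10, 18, 39, 36]
Count of internal (non-leaf) nodes: 4


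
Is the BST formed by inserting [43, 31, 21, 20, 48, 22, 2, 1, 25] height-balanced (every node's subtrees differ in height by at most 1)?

Tree (level-order array): [43, 31, 48, 21, None, None, None, 20, 22, 2, None, None, 25, 1]
Definition: a tree is height-balanced if, at every node, |h(left) - h(right)| <= 1 (empty subtree has height -1).
Bottom-up per-node check:
  node 1: h_left=-1, h_right=-1, diff=0 [OK], height=0
  node 2: h_left=0, h_right=-1, diff=1 [OK], height=1
  node 20: h_left=1, h_right=-1, diff=2 [FAIL (|1--1|=2 > 1)], height=2
  node 25: h_left=-1, h_right=-1, diff=0 [OK], height=0
  node 22: h_left=-1, h_right=0, diff=1 [OK], height=1
  node 21: h_left=2, h_right=1, diff=1 [OK], height=3
  node 31: h_left=3, h_right=-1, diff=4 [FAIL (|3--1|=4 > 1)], height=4
  node 48: h_left=-1, h_right=-1, diff=0 [OK], height=0
  node 43: h_left=4, h_right=0, diff=4 [FAIL (|4-0|=4 > 1)], height=5
Node 20 violates the condition: |1 - -1| = 2 > 1.
Result: Not balanced


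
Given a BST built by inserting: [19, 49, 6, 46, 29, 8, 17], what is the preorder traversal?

Tree insertion order: [19, 49, 6, 46, 29, 8, 17]
Tree (level-order array): [19, 6, 49, None, 8, 46, None, None, 17, 29]
Preorder traversal: [19, 6, 8, 17, 49, 46, 29]


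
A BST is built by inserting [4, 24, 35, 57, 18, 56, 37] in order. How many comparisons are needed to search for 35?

Search path for 35: 4 -> 24 -> 35
Found: True
Comparisons: 3


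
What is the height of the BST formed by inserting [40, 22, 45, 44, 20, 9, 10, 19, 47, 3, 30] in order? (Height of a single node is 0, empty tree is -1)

Insertion order: [40, 22, 45, 44, 20, 9, 10, 19, 47, 3, 30]
Tree (level-order array): [40, 22, 45, 20, 30, 44, 47, 9, None, None, None, None, None, None, None, 3, 10, None, None, None, 19]
Compute height bottom-up (empty subtree = -1):
  height(3) = 1 + max(-1, -1) = 0
  height(19) = 1 + max(-1, -1) = 0
  height(10) = 1 + max(-1, 0) = 1
  height(9) = 1 + max(0, 1) = 2
  height(20) = 1 + max(2, -1) = 3
  height(30) = 1 + max(-1, -1) = 0
  height(22) = 1 + max(3, 0) = 4
  height(44) = 1 + max(-1, -1) = 0
  height(47) = 1 + max(-1, -1) = 0
  height(45) = 1 + max(0, 0) = 1
  height(40) = 1 + max(4, 1) = 5
Height = 5


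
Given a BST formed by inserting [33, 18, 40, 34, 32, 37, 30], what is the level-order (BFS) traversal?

Tree insertion order: [33, 18, 40, 34, 32, 37, 30]
Tree (level-order array): [33, 18, 40, None, 32, 34, None, 30, None, None, 37]
BFS from the root, enqueuing left then right child of each popped node:
  queue [33] -> pop 33, enqueue [18, 40], visited so far: [33]
  queue [18, 40] -> pop 18, enqueue [32], visited so far: [33, 18]
  queue [40, 32] -> pop 40, enqueue [34], visited so far: [33, 18, 40]
  queue [32, 34] -> pop 32, enqueue [30], visited so far: [33, 18, 40, 32]
  queue [34, 30] -> pop 34, enqueue [37], visited so far: [33, 18, 40, 32, 34]
  queue [30, 37] -> pop 30, enqueue [none], visited so far: [33, 18, 40, 32, 34, 30]
  queue [37] -> pop 37, enqueue [none], visited so far: [33, 18, 40, 32, 34, 30, 37]
Result: [33, 18, 40, 32, 34, 30, 37]


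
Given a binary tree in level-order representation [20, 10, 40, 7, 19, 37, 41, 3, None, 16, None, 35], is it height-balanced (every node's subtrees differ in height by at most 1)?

Tree (level-order array): [20, 10, 40, 7, 19, 37, 41, 3, None, 16, None, 35]
Definition: a tree is height-balanced if, at every node, |h(left) - h(right)| <= 1 (empty subtree has height -1).
Bottom-up per-node check:
  node 3: h_left=-1, h_right=-1, diff=0 [OK], height=0
  node 7: h_left=0, h_right=-1, diff=1 [OK], height=1
  node 16: h_left=-1, h_right=-1, diff=0 [OK], height=0
  node 19: h_left=0, h_right=-1, diff=1 [OK], height=1
  node 10: h_left=1, h_right=1, diff=0 [OK], height=2
  node 35: h_left=-1, h_right=-1, diff=0 [OK], height=0
  node 37: h_left=0, h_right=-1, diff=1 [OK], height=1
  node 41: h_left=-1, h_right=-1, diff=0 [OK], height=0
  node 40: h_left=1, h_right=0, diff=1 [OK], height=2
  node 20: h_left=2, h_right=2, diff=0 [OK], height=3
All nodes satisfy the balance condition.
Result: Balanced
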